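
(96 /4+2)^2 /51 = 676 /51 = 13.25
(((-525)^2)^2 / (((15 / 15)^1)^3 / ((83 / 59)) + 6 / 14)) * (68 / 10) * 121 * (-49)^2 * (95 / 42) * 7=1380613589904617578125 / 662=2085519017982806009.25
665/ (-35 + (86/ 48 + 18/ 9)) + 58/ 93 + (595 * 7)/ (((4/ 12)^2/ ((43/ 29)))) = 16033599919/ 288579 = 55560.52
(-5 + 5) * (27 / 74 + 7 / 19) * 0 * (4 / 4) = 0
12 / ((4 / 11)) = 33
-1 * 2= -2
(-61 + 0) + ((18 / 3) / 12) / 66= -8051 / 132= -60.99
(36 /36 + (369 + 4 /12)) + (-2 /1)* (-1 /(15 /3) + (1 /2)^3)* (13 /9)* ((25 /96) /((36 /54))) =94827 /256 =370.42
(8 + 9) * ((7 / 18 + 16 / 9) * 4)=442 / 3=147.33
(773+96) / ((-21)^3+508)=-869 / 8753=-0.10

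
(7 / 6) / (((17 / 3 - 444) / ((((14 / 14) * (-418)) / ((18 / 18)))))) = 1.11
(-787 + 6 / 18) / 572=-590 / 429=-1.38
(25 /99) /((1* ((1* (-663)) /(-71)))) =1775 /65637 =0.03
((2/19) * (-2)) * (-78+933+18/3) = -181.26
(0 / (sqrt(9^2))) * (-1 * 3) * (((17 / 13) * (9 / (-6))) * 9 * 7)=0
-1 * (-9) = 9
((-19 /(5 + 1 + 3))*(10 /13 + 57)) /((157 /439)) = -6264091 /18369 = -341.01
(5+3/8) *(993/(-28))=-190.62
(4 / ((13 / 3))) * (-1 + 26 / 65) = -0.55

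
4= 4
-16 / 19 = -0.84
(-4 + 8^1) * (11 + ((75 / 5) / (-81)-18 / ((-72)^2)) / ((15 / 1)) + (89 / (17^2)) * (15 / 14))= 296719931 / 6554520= 45.27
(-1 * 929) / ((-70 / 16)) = 7432 / 35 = 212.34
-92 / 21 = -4.38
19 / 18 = 1.06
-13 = -13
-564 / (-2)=282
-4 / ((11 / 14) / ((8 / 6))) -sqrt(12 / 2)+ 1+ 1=-158 / 33 -sqrt(6)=-7.24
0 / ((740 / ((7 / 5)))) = 0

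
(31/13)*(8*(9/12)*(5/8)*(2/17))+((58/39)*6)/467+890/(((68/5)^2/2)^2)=19068647067/16225791712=1.18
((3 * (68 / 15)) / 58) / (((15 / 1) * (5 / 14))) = 476 / 10875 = 0.04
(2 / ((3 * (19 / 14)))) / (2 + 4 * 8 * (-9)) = -14 / 8151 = -0.00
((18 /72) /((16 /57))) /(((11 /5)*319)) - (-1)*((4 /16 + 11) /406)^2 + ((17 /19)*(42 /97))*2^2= 1.55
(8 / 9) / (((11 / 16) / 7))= 896 / 99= 9.05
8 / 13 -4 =-44 / 13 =-3.38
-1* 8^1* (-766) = 6128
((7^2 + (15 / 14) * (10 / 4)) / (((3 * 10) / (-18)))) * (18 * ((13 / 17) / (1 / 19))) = -8109.28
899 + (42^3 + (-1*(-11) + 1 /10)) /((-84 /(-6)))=866851 /140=6191.79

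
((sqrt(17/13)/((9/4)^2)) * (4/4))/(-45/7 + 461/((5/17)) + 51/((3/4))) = 280 * sqrt(221)/30017871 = 0.00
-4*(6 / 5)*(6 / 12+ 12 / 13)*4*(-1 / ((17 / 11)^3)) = 2363856 / 319345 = 7.40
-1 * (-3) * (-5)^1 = -15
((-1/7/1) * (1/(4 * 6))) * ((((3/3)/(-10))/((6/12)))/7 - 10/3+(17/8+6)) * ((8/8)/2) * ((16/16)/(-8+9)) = -4001/282240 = -0.01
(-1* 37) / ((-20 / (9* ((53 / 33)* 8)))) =11766 / 55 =213.93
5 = 5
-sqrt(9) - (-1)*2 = -1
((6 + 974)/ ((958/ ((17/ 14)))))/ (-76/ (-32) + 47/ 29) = 138040/ 444033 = 0.31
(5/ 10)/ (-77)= -1/ 154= -0.01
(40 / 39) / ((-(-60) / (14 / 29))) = 28 / 3393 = 0.01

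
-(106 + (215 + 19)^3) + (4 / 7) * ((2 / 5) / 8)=-448455349 / 35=-12813009.97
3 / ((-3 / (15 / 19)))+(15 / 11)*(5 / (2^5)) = -3855 / 6688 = -0.58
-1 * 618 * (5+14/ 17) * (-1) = 61182/ 17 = 3598.94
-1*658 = -658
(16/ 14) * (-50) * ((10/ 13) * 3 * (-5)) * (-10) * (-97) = 58200000/ 91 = 639560.44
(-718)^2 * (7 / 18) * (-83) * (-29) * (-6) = -8686063876 / 3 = -2895354625.33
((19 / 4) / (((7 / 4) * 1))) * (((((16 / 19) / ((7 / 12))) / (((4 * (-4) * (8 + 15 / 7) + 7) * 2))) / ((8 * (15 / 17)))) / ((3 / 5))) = -68 / 22827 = -0.00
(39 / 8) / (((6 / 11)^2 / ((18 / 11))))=429 / 16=26.81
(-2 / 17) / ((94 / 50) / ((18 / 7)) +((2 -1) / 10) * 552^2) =-900 / 233104153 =-0.00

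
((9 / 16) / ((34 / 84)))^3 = 6751269 / 2515456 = 2.68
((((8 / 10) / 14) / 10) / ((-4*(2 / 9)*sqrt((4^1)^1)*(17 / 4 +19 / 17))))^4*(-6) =-1643943843 / 2130755520031250000000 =-0.00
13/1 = 13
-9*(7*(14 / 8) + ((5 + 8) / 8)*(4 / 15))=-2283 / 20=-114.15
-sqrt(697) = -26.40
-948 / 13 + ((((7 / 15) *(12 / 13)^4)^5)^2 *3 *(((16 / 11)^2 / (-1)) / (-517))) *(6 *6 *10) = -3218136825593891508090353340889690855911090969783100164804 / 44130621598093815748121211606658820650279055011244140625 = -72.92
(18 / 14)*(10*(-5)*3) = -1350 / 7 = -192.86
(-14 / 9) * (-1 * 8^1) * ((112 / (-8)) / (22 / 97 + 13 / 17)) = -175.71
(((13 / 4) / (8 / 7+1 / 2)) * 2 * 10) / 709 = 910 / 16307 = 0.06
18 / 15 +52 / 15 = 14 / 3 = 4.67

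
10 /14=5 /7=0.71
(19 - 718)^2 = 488601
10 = 10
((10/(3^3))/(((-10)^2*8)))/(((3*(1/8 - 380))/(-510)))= 17/82053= 0.00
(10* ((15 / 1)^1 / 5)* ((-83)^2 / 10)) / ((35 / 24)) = 496008 / 35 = 14171.66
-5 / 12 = -0.42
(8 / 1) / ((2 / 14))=56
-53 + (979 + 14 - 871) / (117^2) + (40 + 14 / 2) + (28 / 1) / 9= -39424 / 13689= -2.88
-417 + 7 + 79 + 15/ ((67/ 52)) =-21397/ 67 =-319.36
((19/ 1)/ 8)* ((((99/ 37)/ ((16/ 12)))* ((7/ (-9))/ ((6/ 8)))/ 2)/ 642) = -1463/ 380064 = -0.00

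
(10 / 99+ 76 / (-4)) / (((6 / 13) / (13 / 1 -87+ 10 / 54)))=48475739 / 16038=3022.56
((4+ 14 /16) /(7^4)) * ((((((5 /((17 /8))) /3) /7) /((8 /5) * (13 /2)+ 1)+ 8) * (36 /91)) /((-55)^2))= 244488 /114951896675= 0.00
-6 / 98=-3 / 49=-0.06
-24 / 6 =-4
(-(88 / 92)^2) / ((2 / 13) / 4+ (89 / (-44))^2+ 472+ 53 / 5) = -60906560 / 32401297081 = -0.00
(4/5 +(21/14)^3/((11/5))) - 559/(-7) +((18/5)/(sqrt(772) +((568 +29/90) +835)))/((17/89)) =68631843630611253/834889844764360 - 5190480 * sqrt(193)/271068131417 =82.20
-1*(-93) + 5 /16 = 1493 /16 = 93.31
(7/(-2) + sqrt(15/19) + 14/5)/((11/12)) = -42/55 + 12 *sqrt(285)/209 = 0.21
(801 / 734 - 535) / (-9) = 391889 / 6606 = 59.32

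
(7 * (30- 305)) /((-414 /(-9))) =-1925 /46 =-41.85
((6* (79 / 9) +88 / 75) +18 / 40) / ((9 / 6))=36.19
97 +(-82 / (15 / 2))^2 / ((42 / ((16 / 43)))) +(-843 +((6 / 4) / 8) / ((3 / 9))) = -2419825537 / 3250800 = -744.38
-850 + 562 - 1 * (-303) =15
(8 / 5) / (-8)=-1 / 5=-0.20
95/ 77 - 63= -4756/ 77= -61.77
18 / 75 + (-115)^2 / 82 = 331117 / 2050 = 161.52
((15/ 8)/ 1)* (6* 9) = 405/ 4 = 101.25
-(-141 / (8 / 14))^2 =-974169 / 16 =-60885.56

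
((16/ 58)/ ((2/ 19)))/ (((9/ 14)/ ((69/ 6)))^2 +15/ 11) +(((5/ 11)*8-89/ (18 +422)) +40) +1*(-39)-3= 3.35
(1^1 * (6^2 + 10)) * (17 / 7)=111.71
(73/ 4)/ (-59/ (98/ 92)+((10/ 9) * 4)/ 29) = -933597/ 2825576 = -0.33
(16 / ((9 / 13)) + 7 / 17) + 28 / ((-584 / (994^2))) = -528830551 / 11169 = -47348.07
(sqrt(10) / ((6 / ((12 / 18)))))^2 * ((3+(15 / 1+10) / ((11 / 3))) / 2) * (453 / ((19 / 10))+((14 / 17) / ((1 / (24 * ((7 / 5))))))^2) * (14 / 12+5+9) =8362015844 / 906015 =9229.45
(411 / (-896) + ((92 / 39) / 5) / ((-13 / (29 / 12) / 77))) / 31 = -0.23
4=4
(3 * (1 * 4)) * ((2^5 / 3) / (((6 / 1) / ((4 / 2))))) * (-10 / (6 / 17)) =-10880 / 9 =-1208.89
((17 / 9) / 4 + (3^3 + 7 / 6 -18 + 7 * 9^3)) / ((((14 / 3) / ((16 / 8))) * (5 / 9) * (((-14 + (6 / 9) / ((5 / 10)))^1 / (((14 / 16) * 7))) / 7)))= -4272849 / 320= -13352.65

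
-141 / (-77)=141 / 77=1.83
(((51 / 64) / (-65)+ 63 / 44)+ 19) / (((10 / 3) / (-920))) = -64473531 / 11440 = -5635.80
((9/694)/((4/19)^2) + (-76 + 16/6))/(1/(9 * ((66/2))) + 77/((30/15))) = -1.90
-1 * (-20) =20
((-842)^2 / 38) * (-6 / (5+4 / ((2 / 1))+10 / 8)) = -13568.69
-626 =-626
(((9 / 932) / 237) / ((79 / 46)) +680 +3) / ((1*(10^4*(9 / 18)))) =1986373067 / 14541530000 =0.14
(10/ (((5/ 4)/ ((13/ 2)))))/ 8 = 13/ 2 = 6.50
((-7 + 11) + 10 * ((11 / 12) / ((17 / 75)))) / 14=1511 / 476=3.17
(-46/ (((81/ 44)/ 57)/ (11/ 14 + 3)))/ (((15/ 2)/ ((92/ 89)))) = -187511456/ 252315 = -743.16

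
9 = 9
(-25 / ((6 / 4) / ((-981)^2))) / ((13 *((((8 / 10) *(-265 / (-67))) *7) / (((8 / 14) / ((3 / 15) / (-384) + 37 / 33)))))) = -22696321824000 / 799089109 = -28402.74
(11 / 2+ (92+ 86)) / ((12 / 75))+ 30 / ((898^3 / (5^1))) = 830510439725 / 724150792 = 1146.88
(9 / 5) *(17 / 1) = 30.60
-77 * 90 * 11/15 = -5082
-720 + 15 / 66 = -15835 / 22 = -719.77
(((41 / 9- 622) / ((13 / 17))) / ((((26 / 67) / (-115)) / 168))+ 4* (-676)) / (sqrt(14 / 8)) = 40758742264* sqrt(7) / 3549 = 30385318.62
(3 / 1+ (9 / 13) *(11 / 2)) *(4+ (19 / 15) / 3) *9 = 270.95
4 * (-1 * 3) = -12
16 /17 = 0.94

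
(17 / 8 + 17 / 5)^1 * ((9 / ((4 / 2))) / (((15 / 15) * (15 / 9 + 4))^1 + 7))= 5967 / 3040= 1.96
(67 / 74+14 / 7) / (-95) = -43 / 1406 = -0.03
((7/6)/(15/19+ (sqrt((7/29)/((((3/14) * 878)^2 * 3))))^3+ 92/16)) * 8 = 1.43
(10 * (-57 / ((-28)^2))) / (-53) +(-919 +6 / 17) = -324453947 / 353192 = -918.63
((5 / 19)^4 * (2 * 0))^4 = 0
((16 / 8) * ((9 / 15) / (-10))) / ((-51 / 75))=3 / 17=0.18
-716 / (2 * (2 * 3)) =-179 / 3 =-59.67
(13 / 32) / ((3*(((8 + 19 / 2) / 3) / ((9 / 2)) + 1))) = 117 / 1984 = 0.06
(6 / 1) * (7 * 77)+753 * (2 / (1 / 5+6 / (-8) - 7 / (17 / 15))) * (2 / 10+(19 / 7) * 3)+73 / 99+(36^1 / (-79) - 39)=166197254026 / 125206389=1327.39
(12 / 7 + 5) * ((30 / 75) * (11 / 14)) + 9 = 2722 / 245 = 11.11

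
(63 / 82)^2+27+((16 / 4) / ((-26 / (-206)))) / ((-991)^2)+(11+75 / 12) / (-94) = 221158927608349 / 8069492450968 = 27.41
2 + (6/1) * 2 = 14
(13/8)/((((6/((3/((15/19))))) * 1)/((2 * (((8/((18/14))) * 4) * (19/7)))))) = 18772/135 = 139.05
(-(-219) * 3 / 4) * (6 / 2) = 1971 / 4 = 492.75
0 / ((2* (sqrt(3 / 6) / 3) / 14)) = 0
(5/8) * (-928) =-580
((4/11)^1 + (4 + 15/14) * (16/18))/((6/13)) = 10.56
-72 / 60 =-6 / 5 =-1.20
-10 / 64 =-5 / 32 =-0.16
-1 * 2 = -2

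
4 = 4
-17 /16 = -1.06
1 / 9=0.11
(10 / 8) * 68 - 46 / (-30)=1298 / 15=86.53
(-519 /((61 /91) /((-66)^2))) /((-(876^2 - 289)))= 205729524 /46792307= 4.40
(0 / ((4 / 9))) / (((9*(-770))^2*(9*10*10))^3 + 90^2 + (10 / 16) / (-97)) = 0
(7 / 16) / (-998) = -7 / 15968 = -0.00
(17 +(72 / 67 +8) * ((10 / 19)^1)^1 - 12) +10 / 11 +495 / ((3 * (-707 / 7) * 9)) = 10.50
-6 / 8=-3 / 4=-0.75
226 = 226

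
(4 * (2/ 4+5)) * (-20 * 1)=-440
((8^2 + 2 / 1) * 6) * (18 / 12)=594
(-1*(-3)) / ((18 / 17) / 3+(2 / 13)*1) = 663 / 112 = 5.92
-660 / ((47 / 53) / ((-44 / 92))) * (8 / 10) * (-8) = -2462592 / 1081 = -2278.07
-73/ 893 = -0.08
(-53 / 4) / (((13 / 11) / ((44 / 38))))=-6413 / 494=-12.98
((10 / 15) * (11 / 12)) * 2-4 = -25 / 9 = -2.78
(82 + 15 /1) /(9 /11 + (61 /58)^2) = 3589388 /71207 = 50.41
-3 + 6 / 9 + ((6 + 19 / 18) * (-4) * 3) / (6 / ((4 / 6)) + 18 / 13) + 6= -1817 / 405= -4.49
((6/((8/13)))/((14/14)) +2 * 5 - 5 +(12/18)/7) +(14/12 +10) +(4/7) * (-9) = 1753/84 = 20.87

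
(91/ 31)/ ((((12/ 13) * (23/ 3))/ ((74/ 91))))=481/ 1426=0.34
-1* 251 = -251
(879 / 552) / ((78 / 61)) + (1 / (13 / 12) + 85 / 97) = 4238657 / 1392144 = 3.04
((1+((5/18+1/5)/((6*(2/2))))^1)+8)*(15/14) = 4903/504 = 9.73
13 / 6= 2.17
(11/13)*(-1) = -11/13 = -0.85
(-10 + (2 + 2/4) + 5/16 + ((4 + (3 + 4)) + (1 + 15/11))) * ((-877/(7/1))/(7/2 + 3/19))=-18112681/85624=-211.54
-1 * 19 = -19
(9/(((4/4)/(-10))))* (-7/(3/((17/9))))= 1190/3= 396.67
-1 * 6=-6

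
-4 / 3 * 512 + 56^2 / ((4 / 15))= 33232 / 3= 11077.33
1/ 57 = 0.02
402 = 402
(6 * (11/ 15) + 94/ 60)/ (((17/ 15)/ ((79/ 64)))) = 14141/ 2176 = 6.50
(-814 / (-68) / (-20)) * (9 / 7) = -0.77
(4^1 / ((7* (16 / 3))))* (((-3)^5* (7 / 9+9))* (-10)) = 17820 / 7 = 2545.71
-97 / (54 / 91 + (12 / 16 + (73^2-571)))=-35308 / 1732401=-0.02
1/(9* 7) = 1/63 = 0.02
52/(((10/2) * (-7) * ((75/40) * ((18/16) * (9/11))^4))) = -24947326976/22599528525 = -1.10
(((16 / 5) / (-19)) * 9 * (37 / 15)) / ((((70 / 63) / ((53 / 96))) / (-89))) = 1570761 / 9500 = 165.34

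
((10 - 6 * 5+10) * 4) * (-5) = 200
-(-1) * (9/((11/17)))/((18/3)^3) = 17/264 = 0.06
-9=-9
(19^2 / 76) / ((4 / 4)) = 19 / 4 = 4.75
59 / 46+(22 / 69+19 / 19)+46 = 6707 / 138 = 48.60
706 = 706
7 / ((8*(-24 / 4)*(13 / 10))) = -35 / 312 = -0.11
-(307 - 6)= -301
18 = 18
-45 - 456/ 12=-83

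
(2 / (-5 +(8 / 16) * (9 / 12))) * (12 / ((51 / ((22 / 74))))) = -704 / 23273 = -0.03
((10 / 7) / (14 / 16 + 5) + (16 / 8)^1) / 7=0.32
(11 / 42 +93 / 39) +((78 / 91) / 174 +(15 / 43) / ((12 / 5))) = 3808463 / 1361724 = 2.80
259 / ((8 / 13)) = 3367 / 8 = 420.88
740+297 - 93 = 944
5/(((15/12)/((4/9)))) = 16/9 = 1.78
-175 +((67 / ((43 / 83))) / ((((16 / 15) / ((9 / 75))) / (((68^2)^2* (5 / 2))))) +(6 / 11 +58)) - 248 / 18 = 3310672328569 / 4257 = 777700805.40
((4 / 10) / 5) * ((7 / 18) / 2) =7 / 450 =0.02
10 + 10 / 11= 10.91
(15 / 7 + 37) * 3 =822 / 7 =117.43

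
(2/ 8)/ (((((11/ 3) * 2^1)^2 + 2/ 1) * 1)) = 0.00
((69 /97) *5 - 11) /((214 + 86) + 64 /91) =-32851 /1327154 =-0.02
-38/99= -0.38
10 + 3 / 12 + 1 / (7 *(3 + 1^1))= 72 / 7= 10.29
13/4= 3.25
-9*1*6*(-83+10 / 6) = 4392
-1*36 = -36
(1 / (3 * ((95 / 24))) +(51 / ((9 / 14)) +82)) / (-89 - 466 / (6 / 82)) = -46004 / 1840435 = -0.02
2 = 2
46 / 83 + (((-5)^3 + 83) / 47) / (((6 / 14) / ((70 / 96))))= -90457 / 93624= -0.97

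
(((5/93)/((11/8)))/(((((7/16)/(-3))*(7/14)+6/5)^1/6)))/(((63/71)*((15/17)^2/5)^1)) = 52528640/34866909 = 1.51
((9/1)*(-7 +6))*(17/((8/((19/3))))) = -969/8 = -121.12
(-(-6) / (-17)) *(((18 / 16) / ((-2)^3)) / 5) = 27 / 2720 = 0.01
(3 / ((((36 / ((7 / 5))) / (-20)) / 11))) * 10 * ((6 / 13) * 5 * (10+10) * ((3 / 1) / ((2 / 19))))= -4389000 / 13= -337615.38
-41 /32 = -1.28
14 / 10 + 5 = 32 / 5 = 6.40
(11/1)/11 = 1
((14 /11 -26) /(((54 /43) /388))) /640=-70907 /5940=-11.94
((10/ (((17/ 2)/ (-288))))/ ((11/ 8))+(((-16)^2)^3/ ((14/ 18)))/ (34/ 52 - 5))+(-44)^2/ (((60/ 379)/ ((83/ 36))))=-98550456012731/ 19968795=-4935222.98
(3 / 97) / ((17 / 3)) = 9 / 1649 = 0.01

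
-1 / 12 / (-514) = 1 / 6168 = 0.00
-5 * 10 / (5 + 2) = -50 / 7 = -7.14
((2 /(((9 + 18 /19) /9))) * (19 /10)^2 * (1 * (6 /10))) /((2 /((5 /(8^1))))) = 6859 /5600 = 1.22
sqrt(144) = 12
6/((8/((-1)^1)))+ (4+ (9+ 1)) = 53/4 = 13.25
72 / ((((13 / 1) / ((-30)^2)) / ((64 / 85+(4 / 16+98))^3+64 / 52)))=40161503563905393 / 8302970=4837004537.40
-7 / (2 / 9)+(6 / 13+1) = -781 / 26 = -30.04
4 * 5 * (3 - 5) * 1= -40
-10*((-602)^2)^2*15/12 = -1641708240200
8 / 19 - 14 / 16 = -69 / 152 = -0.45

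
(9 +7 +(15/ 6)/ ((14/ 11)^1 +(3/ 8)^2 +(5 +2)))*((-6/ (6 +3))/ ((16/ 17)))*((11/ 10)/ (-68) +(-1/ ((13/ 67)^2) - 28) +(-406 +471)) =-2408496271/ 20019740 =-120.31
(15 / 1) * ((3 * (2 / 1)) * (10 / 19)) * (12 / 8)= 1350 / 19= 71.05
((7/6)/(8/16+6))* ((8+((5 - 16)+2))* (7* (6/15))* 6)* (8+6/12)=-25.63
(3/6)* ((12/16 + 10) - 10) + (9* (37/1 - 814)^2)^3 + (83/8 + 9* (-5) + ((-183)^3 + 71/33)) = 21175202505704941182971/132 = 160418200800795008961.90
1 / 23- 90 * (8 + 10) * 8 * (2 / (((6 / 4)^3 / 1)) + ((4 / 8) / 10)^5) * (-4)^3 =7065604351 / 14375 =491520.30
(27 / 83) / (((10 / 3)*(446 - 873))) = -81 / 354410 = -0.00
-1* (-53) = 53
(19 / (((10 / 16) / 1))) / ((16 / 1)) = 19 / 10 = 1.90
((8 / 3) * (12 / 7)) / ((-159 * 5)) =-32 / 5565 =-0.01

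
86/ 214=43/ 107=0.40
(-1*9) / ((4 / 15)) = -135 / 4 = -33.75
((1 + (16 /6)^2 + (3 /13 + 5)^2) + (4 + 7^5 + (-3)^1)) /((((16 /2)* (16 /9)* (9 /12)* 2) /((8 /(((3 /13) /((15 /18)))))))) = 22808.87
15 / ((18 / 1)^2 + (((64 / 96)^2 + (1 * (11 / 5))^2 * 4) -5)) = 3375 / 76231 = 0.04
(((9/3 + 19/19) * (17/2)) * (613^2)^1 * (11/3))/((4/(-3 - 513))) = -6043117058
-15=-15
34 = 34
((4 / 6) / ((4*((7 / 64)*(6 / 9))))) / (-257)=-16 / 1799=-0.01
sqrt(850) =5 * sqrt(34) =29.15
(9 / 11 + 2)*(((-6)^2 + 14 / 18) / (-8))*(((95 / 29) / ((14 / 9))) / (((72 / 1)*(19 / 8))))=-0.16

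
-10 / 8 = -5 / 4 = -1.25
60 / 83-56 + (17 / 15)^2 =-1008313 / 18675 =-53.99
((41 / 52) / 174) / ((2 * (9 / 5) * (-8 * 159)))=-205 / 207163008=-0.00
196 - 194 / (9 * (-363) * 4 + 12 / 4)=2560934 / 13065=196.01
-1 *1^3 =-1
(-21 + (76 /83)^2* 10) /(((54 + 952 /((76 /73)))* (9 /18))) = -1651271 /63378800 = -0.03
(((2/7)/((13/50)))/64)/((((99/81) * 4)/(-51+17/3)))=-1275/8008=-0.16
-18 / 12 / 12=-1 / 8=-0.12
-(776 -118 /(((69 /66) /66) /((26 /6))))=724608 /23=31504.70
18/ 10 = 9/ 5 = 1.80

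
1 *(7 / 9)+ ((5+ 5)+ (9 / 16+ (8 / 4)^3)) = 2785 / 144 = 19.34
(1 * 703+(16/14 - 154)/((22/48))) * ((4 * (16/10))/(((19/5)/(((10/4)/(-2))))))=-1138040/1463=-777.88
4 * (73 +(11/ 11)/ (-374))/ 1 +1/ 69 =3767725/ 12903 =292.00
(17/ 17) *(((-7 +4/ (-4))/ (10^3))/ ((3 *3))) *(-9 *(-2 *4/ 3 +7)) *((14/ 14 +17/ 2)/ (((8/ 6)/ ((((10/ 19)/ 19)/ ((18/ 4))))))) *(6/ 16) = 0.00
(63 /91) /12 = 3 /52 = 0.06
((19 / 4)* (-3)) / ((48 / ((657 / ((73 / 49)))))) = -8379 / 64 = -130.92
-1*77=-77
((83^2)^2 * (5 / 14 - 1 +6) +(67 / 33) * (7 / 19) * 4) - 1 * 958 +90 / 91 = 4144621316915 / 16302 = 254240051.34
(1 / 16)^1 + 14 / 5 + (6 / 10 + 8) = 917 / 80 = 11.46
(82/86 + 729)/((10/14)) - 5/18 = 3953813/3870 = 1021.66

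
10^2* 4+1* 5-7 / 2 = 803 / 2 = 401.50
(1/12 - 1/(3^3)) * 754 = 1885/54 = 34.91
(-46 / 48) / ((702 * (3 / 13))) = -0.01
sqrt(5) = 2.24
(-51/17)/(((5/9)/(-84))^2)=-1714608/25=-68584.32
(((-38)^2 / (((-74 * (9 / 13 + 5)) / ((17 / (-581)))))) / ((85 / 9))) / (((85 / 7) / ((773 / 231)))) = 10883067 / 3718443575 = 0.00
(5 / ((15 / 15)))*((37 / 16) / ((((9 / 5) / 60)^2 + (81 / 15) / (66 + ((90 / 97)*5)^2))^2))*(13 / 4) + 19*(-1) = 70646745907373980961 / 7381600467570081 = 9570.65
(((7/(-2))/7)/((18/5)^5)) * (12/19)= -3125/5983632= -0.00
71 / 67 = 1.06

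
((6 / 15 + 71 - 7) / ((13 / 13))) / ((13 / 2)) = 644 / 65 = 9.91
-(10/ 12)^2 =-25/ 36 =-0.69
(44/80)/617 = 11/12340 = 0.00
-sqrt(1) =-1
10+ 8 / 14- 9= 11 / 7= 1.57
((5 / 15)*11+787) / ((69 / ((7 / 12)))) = 4151 / 621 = 6.68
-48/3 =-16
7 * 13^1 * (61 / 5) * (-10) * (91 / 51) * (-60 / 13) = 1554280 / 17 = 91428.24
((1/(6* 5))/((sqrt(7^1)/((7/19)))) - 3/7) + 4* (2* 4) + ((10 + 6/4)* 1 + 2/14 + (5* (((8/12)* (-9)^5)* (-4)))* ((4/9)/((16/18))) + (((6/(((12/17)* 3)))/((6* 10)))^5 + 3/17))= sqrt(7)/570 + 283288288355650562983/719547494400000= 393703.40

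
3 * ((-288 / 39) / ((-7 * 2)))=144 / 91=1.58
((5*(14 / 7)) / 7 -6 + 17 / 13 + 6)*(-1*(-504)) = 1379.08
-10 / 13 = -0.77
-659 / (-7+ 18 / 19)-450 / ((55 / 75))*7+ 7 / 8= -42359297 / 10120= -4185.70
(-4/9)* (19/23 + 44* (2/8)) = -5.26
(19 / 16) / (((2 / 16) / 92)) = 874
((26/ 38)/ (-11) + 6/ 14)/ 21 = 536/ 30723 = 0.02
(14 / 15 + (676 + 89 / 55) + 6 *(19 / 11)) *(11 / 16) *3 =113671 / 80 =1420.89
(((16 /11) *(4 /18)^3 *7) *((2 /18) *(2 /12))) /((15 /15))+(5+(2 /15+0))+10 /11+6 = 13038947 /1082565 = 12.04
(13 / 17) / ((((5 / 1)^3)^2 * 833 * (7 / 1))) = 13 / 1548859375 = 0.00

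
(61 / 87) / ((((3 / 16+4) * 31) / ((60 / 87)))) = 19520 / 5240271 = 0.00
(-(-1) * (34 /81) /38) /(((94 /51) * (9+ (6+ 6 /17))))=4913 /12585942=0.00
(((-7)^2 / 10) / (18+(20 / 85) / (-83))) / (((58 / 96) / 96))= 79648128 / 1841065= 43.26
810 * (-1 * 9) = -7290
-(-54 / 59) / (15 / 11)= 0.67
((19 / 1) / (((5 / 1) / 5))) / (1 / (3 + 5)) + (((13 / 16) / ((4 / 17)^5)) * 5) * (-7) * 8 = -645723639 / 2048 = -315294.75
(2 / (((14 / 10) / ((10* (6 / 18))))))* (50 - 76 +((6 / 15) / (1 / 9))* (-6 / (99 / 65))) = -44200 / 231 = -191.34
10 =10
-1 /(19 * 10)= -0.01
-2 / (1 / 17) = -34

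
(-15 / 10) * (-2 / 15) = 1 / 5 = 0.20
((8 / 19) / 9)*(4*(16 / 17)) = 512 / 2907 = 0.18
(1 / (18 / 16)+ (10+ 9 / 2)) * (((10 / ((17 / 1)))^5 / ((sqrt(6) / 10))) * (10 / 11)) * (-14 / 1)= -56.31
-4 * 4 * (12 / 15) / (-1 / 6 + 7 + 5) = -384 / 355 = -1.08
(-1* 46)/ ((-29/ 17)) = 782/ 29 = 26.97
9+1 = 10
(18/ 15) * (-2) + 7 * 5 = 163/ 5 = 32.60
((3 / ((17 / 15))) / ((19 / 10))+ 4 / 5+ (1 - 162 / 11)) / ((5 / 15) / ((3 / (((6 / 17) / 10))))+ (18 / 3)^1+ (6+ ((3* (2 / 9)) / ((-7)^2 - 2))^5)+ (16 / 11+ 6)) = -11419415632545003 / 19265017054424593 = -0.59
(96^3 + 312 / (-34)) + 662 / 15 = 225616594 / 255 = 884770.96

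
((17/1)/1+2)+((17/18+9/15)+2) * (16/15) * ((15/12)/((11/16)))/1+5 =4168/135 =30.87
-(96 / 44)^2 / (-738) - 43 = -213291 / 4961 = -42.99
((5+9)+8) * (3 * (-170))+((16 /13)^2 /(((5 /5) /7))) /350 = -47404372 /4225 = -11219.97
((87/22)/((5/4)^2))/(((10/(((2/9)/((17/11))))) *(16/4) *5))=58/31875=0.00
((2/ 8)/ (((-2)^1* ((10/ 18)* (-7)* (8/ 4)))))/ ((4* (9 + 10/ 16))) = 9/ 21560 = 0.00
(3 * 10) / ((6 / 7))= 35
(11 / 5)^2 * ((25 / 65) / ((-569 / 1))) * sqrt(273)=-121 * sqrt(273) / 36985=-0.05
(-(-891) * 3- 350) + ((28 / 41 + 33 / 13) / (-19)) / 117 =2752425740 / 1184859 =2323.00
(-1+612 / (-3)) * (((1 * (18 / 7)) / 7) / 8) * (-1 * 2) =1845 / 98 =18.83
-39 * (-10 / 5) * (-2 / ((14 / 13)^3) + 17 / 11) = -4.36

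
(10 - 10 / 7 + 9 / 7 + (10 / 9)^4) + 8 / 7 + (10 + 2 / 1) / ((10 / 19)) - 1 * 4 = 1027589 / 32805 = 31.32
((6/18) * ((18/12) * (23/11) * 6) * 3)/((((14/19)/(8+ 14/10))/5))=184851/154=1200.33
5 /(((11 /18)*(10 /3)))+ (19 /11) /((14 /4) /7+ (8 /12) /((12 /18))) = 119 /33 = 3.61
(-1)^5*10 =-10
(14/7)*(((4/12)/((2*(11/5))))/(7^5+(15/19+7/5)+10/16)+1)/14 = 0.14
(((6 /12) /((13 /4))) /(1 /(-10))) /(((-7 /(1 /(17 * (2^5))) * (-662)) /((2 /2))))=-5 /8192912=-0.00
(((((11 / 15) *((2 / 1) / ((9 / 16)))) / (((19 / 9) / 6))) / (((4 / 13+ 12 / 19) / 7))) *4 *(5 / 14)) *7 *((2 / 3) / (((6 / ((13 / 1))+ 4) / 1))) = 82.52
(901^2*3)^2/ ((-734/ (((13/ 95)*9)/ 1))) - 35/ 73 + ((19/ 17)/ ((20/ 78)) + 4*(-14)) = -430595337750362257/ 43267465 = -9951942822.40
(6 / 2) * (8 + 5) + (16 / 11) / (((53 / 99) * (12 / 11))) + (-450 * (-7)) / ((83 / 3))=683367 / 4399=155.35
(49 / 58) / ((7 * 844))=7 / 48952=0.00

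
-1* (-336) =336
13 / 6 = 2.17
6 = 6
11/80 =0.14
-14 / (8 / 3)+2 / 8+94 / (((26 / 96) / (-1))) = -4577 / 13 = -352.08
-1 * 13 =-13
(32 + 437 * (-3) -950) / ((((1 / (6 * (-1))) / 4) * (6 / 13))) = 115908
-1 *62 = -62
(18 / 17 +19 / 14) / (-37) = -575 / 8806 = -0.07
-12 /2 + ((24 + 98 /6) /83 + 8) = 2.49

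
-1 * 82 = -82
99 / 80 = 1.24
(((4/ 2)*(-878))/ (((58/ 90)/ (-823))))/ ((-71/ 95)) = -6178178700/ 2059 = -3000572.46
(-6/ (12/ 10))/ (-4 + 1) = 5/ 3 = 1.67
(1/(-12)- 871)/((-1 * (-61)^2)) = 10453/44652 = 0.23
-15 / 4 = -3.75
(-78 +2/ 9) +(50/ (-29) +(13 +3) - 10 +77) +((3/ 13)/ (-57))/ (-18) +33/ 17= 11922689/ 2191878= 5.44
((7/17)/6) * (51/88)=7/176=0.04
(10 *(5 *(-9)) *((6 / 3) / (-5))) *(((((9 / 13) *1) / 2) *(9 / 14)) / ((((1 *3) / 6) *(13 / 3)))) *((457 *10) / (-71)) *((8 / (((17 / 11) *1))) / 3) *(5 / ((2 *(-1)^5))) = 7329366000 / 1427881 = 5133.04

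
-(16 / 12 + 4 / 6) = -2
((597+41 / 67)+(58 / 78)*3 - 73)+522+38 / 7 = 6427892 / 6097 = 1054.27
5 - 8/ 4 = 3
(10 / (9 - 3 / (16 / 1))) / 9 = 160 / 1269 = 0.13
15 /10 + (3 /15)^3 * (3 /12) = 751 /500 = 1.50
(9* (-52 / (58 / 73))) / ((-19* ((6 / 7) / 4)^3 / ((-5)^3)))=-651014000 / 1653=-393837.87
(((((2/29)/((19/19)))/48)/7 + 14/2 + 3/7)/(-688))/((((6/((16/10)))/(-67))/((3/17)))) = 142643/4189920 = 0.03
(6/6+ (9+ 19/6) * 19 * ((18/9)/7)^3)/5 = 6577/5145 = 1.28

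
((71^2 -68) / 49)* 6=29838 / 49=608.94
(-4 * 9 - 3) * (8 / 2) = -156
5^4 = 625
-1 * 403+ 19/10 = -4011/10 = -401.10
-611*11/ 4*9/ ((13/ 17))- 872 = -82589/ 4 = -20647.25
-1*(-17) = 17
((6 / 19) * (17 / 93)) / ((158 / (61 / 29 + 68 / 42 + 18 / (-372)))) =0.00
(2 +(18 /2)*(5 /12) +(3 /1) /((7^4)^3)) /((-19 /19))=-318349605635 /55365148804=-5.75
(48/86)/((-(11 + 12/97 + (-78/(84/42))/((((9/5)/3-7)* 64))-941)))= 1589248/2647461109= 0.00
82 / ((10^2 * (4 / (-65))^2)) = 6929 / 32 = 216.53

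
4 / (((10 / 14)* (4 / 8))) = 56 / 5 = 11.20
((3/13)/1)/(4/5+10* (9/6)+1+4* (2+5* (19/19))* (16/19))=285/49868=0.01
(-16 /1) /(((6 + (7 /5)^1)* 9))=-80 /333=-0.24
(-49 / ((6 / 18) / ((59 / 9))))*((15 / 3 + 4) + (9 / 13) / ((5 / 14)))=-685167 / 65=-10541.03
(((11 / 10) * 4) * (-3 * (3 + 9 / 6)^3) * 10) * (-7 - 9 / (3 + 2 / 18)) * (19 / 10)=126611991 / 560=226092.84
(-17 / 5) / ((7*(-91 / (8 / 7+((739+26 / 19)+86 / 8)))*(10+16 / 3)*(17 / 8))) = 1200609 / 9742915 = 0.12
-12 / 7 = -1.71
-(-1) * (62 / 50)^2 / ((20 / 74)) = 35557 / 6250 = 5.69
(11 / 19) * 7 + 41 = 45.05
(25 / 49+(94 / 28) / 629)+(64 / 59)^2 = 363108331 / 214575802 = 1.69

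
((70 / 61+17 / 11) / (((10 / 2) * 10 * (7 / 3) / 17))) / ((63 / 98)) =30719 / 50325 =0.61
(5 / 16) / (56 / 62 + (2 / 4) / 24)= 93 / 275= 0.34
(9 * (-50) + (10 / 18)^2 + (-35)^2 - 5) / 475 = 12479 / 7695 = 1.62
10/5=2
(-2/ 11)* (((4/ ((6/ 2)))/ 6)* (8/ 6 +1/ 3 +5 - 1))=-68/ 297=-0.23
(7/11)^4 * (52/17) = 124852/248897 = 0.50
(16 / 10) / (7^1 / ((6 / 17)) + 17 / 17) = 48 / 625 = 0.08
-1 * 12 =-12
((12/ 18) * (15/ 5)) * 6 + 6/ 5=66/ 5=13.20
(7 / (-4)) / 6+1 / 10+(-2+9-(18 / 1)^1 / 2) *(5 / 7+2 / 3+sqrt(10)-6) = 2533 / 280-2 *sqrt(10) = 2.72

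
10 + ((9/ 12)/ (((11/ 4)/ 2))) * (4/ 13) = 1454/ 143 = 10.17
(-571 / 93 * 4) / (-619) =2284 / 57567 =0.04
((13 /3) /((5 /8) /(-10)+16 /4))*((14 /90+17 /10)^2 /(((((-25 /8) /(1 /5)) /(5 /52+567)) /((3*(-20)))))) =26317399072 /3189375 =8251.59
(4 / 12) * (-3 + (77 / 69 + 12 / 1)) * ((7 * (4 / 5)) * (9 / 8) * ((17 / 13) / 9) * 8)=332248 / 13455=24.69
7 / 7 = 1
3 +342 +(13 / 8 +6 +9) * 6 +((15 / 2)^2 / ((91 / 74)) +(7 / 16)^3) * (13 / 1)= 29832685 / 28672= 1040.48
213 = 213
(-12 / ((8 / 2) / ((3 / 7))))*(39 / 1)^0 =-9 / 7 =-1.29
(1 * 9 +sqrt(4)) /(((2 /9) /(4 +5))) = 891 /2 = 445.50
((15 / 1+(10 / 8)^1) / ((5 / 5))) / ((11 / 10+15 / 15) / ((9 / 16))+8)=975 / 704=1.38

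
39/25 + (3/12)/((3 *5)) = 473/300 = 1.58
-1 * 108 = -108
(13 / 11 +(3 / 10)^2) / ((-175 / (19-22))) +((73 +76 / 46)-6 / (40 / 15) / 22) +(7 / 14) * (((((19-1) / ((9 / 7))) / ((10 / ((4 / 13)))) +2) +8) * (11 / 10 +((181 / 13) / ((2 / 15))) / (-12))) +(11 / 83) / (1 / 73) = 1384914216381 / 31052271250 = 44.60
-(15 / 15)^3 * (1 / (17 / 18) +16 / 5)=-362 / 85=-4.26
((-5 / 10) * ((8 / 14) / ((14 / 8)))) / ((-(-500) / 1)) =-0.00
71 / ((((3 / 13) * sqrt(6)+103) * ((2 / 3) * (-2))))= -3707691 / 7171468+8307 * sqrt(6) / 7171468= -0.51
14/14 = 1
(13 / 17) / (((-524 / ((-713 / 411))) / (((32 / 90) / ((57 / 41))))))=1520116 / 2347736805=0.00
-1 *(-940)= 940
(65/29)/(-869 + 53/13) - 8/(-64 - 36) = 631027/8151900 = 0.08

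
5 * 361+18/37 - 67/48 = 3204065/1776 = 1804.09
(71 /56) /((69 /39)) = 923 /1288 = 0.72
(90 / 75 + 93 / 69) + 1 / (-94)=27427 / 10810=2.54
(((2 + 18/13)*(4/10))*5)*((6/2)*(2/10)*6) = 1584/65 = 24.37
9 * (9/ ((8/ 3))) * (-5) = -1215/ 8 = -151.88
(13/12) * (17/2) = 221/24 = 9.21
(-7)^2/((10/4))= 98/5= 19.60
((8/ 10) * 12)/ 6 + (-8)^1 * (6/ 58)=112/ 145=0.77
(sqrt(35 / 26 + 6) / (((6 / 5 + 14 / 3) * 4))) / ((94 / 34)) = 255 * sqrt(4966) / 430144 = 0.04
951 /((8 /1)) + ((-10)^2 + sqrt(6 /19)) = sqrt(114) /19 + 1751 /8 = 219.44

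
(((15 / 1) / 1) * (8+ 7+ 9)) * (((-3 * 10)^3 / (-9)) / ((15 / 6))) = 432000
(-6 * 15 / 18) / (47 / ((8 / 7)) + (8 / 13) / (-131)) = -68120 / 560223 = -0.12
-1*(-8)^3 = 512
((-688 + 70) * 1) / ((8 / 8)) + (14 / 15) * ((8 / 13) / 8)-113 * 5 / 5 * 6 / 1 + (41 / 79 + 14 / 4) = -39803723 / 30810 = -1291.91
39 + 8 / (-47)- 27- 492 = -22568 / 47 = -480.17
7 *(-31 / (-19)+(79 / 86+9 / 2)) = 40320 / 817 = 49.35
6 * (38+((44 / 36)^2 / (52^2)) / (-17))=228.00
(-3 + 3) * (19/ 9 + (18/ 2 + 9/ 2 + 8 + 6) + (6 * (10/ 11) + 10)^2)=0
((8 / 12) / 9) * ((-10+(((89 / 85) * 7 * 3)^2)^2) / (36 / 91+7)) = 2220700621352122 / 948537556875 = 2341.18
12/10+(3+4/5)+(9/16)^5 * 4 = 1369769/262144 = 5.23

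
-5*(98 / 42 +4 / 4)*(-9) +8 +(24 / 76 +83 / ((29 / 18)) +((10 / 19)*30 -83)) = 78585 / 551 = 142.62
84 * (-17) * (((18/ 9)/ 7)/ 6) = -68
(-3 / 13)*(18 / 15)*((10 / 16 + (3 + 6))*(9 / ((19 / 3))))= -3.79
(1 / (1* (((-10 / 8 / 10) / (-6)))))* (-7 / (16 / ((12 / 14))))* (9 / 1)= -162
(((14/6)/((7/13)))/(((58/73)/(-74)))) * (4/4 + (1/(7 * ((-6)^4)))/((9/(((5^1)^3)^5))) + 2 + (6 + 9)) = -1071615325015157/7103376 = -150860003.05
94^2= 8836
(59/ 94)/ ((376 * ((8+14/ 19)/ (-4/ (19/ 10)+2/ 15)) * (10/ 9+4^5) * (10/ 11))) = -547107/ 1353247537600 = -0.00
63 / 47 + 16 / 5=1067 / 235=4.54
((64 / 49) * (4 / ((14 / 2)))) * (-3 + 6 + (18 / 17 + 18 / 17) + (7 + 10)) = 96256 / 5831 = 16.51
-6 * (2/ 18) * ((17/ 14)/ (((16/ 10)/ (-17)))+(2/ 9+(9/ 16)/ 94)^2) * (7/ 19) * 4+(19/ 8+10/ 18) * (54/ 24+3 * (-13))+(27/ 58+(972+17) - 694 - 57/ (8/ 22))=1652216504929/ 37858513536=43.64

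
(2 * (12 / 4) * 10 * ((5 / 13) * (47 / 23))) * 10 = 141000 / 299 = 471.57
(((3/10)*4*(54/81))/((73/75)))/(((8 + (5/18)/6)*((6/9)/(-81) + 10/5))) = 393660/7675877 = 0.05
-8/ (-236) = 2/ 59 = 0.03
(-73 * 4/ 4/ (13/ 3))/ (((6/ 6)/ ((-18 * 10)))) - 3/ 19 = 748941/ 247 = 3032.15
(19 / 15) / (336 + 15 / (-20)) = 76 / 20115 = 0.00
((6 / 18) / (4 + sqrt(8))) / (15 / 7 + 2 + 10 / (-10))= 7 / 132 - 7 * sqrt(2) / 264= 0.02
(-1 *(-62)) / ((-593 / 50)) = -3100 / 593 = -5.23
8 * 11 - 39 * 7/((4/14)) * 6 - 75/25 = -5648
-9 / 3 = -3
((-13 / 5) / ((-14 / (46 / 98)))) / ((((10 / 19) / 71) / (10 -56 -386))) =-43561908 / 8575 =-5080.11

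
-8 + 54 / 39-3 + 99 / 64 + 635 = 626.93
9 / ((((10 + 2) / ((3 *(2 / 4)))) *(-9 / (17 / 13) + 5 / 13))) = -0.17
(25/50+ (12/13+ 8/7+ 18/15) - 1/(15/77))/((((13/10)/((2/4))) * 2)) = -3733/14196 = -0.26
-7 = -7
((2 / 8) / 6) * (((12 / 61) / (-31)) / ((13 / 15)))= -15 / 49166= -0.00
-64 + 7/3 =-185/3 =-61.67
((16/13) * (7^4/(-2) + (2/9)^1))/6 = -86420/351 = -246.21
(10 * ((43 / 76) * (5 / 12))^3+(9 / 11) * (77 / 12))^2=4165219791668514121 / 143849725882269696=28.96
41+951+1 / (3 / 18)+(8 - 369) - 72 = 565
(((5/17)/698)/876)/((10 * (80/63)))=0.00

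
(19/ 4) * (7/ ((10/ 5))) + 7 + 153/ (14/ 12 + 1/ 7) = 61803/ 440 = 140.46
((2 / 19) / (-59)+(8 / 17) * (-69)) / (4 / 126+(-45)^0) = -2998926 / 95285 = -31.47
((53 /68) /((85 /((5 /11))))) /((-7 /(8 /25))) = -0.00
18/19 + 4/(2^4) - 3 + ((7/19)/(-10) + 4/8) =-509/380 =-1.34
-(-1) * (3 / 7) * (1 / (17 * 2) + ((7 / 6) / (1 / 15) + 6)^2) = 236.69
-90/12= -15/2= -7.50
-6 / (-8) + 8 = 35 / 4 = 8.75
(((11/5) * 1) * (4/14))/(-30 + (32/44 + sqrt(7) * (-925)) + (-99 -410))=716441/12068982345 -246235 * sqrt(7)/2413796469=-0.00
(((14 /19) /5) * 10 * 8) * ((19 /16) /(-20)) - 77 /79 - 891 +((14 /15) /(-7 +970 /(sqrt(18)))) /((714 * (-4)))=-11269519535731 /12624441740 - 97 * sqrt(2) /95881836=-892.67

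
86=86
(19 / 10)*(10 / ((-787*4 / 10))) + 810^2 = 1032701305 / 1574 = 656099.94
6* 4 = 24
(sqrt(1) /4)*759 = 759 /4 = 189.75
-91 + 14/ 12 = -539/ 6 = -89.83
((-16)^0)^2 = 1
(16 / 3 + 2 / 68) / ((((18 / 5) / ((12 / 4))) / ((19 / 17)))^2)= 4936675 / 1061208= 4.65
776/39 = 19.90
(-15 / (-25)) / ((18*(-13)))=-1 / 390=-0.00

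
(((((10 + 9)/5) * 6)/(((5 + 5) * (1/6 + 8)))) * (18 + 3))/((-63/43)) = -4902/1225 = -4.00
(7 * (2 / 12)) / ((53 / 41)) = 287 / 318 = 0.90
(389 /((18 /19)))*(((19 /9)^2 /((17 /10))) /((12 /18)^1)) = 13340755 /8262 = 1614.71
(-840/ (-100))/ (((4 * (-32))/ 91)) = -1911/ 320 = -5.97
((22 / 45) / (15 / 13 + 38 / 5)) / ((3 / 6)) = 572 / 5121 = 0.11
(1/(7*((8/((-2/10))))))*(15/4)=-3/224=-0.01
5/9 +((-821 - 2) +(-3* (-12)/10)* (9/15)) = -184564/225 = -820.28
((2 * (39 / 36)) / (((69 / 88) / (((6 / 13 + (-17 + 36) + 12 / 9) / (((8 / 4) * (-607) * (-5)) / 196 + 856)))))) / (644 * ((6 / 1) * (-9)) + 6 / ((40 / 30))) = -6994064 / 3753874323369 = -0.00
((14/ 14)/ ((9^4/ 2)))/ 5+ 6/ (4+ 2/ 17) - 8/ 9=26101/ 45927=0.57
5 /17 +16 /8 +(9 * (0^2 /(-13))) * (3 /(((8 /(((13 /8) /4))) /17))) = 39 /17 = 2.29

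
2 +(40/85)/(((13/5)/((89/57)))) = 28754/12597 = 2.28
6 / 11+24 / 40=63 / 55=1.15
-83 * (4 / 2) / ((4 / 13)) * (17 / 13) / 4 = -1411 / 8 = -176.38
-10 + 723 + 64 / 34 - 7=12034 / 17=707.88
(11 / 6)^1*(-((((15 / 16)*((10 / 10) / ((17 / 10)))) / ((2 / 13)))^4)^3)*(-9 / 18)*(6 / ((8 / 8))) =8117981804093162794768810272216796875 / 327987161310714545162978066432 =24750913.33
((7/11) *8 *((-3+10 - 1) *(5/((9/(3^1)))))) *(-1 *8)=-4480/11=-407.27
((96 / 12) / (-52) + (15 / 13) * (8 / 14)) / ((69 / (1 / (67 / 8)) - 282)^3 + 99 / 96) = 0.00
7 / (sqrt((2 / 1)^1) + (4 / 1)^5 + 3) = 7189 / 1054727 -7*sqrt(2) / 1054727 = 0.01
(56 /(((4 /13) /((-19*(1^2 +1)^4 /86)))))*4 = -110656 /43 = -2573.40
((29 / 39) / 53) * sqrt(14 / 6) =0.02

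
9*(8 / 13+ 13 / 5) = 1881 / 65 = 28.94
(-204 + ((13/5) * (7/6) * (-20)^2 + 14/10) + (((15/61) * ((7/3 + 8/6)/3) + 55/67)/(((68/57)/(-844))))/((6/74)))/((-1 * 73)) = 9144522631/76079505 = 120.20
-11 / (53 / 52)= -572 / 53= -10.79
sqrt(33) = 5.74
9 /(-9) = -1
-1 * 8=-8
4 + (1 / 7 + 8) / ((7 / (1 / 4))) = 841 / 196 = 4.29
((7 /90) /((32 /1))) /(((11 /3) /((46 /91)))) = 23 /68640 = 0.00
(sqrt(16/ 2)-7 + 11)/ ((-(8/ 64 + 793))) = -32/ 6345-16 * sqrt(2)/ 6345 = -0.01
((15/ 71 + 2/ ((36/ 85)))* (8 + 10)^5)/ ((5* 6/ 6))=1864432.90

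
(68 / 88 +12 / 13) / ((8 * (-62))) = -485 / 141856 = -0.00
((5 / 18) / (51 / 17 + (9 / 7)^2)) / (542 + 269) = 245 / 3328344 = 0.00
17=17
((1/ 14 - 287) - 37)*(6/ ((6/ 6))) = -13605/ 7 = -1943.57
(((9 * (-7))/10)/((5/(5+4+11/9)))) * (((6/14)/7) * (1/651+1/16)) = -15341/303800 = -0.05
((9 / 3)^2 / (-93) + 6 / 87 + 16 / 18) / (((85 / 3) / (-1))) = -0.03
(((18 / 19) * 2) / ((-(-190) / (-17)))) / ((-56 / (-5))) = -153 / 10108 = -0.02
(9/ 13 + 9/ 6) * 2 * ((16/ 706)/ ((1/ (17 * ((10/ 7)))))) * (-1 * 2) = -155040/ 32123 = -4.83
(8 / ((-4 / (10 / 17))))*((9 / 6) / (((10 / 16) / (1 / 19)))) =-48 / 323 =-0.15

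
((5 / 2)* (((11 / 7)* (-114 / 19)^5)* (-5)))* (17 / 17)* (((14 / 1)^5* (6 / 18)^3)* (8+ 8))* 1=48680755200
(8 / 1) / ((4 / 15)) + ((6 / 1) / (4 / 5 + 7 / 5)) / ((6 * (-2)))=29.77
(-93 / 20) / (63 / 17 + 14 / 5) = -1581 / 2212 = -0.71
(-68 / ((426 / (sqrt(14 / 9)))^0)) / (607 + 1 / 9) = -153 / 1366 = -0.11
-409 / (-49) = 409 / 49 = 8.35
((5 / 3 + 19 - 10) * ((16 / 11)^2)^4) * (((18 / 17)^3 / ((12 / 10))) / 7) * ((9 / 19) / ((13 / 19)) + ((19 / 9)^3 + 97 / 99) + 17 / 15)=3500008294490046464 / 9487784947818177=368.90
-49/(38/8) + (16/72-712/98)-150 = -1402300/8379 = -167.36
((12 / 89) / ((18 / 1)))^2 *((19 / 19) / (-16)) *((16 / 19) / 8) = -1 / 2708982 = -0.00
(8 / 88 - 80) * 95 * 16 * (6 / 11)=-8016480 / 121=-66251.90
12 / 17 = 0.71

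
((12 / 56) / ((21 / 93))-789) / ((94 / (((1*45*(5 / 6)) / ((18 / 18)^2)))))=-5792175 / 18424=-314.38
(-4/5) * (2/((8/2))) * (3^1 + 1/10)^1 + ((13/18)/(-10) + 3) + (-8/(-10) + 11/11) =3139/900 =3.49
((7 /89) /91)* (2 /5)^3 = 8 /144625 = 0.00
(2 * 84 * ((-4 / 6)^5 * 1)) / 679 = -256 / 7857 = -0.03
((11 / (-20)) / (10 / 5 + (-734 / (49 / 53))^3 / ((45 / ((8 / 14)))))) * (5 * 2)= 407653785 / 470983441576724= 0.00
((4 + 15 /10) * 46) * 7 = 1771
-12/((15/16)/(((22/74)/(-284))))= 176/13135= 0.01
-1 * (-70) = 70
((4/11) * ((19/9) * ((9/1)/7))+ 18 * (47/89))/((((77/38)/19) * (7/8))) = 415329056/3693767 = 112.44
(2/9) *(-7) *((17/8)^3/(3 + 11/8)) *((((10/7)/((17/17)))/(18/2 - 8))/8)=-4913/8064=-0.61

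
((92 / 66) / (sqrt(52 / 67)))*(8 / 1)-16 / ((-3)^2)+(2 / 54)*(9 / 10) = -157 / 90+184*sqrt(871) / 429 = 10.91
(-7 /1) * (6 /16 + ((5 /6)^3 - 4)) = 2303 /108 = 21.32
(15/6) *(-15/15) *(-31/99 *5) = 3.91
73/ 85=0.86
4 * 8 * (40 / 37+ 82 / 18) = 60064 / 333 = 180.37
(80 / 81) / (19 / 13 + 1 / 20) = 20800 / 31833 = 0.65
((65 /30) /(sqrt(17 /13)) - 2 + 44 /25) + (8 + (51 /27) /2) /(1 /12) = 13 *sqrt(221) /102 + 8032 /75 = 108.99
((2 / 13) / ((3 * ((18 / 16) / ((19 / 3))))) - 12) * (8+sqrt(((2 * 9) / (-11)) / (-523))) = -98656 / 1053 - 12332 * sqrt(11506) / 2019303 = -94.35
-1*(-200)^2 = -40000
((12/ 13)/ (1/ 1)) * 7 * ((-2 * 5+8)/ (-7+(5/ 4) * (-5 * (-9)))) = -672/ 2561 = -0.26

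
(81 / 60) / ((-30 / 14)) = -63 / 100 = -0.63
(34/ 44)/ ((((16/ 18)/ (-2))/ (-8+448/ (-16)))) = 1377/ 22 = 62.59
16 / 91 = 0.18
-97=-97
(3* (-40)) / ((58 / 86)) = -5160 / 29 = -177.93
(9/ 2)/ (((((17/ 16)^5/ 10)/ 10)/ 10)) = 4718592000/ 1419857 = 3323.29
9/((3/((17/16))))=51/16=3.19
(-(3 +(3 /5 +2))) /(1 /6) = -168 /5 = -33.60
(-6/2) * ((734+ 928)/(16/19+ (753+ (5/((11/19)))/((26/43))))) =-3010436/463777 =-6.49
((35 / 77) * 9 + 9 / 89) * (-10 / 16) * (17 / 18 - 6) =25935 / 1958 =13.25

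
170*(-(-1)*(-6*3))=-3060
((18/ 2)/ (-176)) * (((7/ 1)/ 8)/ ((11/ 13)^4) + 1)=-2853495/ 20614528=-0.14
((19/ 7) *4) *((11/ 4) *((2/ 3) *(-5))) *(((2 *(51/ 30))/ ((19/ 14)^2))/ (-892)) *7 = 18326/ 12711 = 1.44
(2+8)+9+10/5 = 21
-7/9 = -0.78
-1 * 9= -9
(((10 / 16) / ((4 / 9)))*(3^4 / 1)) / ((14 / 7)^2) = 3645 / 128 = 28.48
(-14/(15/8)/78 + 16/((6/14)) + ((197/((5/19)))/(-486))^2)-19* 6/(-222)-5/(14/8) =740926857403/19881798300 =37.27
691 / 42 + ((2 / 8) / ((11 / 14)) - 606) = -136112 / 231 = -589.23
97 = 97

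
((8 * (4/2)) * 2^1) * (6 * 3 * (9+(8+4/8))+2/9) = 90784/9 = 10087.11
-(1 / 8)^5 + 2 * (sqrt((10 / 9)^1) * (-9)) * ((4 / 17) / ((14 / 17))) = -12 * sqrt(10) / 7 - 1 / 32768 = -5.42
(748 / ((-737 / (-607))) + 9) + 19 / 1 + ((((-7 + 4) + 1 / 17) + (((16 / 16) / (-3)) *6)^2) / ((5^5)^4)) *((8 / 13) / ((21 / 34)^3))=55050306701660158728464 / 85473918914794921875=644.06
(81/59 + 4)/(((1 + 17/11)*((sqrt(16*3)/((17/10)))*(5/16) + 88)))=88681384/3696428057 - 1481975*sqrt(3)/7392856114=0.02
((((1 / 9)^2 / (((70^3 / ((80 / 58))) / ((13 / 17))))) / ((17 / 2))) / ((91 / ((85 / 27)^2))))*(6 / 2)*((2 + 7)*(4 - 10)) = -4 / 50759541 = -0.00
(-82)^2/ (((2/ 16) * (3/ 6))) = 107584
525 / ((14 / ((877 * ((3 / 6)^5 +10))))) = 21113775 / 64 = 329902.73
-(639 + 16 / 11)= -7045 / 11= -640.45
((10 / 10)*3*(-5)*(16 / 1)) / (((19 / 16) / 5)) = -19200 / 19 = -1010.53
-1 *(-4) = 4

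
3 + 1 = 4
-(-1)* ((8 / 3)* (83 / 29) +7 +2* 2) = 1621 / 87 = 18.63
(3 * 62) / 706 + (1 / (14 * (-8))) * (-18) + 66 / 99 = 64691 / 59304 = 1.09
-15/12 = -5/4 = -1.25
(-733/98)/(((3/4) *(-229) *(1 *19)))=1466/639597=0.00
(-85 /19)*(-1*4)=340 /19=17.89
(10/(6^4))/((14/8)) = 5/1134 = 0.00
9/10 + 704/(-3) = -7013/30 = -233.77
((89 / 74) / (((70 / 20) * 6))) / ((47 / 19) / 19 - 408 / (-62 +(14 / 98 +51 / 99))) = 227633965 / 26953755486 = 0.01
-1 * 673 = -673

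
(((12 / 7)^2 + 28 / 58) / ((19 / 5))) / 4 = 12155 / 53998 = 0.23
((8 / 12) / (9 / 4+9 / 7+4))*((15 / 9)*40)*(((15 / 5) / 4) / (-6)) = -1400 / 1899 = -0.74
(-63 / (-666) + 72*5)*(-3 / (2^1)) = -79941 / 148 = -540.14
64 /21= 3.05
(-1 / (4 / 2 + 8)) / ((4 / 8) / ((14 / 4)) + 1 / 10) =-7 / 17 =-0.41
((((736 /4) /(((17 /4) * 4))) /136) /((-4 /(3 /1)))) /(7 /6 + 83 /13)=-2691 /340442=-0.01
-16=-16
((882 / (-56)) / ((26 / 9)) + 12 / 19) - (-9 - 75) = 156459 / 1976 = 79.18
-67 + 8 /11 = -729 /11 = -66.27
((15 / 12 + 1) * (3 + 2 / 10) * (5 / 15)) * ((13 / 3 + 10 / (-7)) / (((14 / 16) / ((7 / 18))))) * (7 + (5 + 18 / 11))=9760 / 231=42.25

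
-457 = -457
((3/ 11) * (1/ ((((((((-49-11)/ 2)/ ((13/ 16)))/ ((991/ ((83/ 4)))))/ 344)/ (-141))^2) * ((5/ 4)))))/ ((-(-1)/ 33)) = 24404456570070564/ 861125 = 28340202142.63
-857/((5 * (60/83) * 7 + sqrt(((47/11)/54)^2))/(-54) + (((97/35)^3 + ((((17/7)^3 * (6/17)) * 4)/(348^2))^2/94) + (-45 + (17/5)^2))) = 67.89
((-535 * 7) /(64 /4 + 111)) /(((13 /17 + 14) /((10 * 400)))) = -254660000 /31877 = -7988.83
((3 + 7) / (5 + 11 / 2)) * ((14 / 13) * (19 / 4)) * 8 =1520 / 39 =38.97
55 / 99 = 5 / 9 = 0.56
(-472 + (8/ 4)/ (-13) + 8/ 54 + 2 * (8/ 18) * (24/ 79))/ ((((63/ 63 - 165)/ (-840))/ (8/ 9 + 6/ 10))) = -12269751004/ 3410667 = -3597.46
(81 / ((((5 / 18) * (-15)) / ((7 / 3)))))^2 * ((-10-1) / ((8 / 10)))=-3536379 / 125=-28291.03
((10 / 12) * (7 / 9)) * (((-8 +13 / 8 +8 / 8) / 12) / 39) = -1505 / 202176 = -0.01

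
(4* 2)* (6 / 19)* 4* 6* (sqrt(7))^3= 8064* sqrt(7) / 19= 1122.91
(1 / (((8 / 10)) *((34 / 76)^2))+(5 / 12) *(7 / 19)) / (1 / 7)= 2951585 / 65892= 44.79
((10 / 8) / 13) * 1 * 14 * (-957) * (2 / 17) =-33495 / 221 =-151.56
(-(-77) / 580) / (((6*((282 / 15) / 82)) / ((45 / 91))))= 6765 / 141752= 0.05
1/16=0.06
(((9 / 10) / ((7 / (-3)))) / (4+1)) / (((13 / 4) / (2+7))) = -486 / 2275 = -0.21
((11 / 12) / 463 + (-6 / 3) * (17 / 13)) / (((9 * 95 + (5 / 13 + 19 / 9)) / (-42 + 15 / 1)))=15289641 / 185805604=0.08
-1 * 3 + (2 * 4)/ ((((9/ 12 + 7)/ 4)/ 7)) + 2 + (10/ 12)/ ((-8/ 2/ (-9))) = 7385/ 248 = 29.78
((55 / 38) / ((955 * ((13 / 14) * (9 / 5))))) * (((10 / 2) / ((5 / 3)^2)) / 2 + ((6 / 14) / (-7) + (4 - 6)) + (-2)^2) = 1177 / 457254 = 0.00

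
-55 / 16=-3.44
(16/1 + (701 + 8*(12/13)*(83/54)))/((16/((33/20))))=937387/12480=75.11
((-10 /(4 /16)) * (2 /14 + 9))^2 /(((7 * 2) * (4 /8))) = 6553600 /343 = 19106.71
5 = 5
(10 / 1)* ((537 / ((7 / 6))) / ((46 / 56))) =128880 / 23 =5603.48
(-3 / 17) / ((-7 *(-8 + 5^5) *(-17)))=-1 / 2101897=-0.00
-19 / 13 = -1.46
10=10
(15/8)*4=15/2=7.50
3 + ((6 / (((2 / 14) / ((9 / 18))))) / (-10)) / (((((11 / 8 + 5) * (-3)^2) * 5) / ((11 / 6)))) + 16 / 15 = 46511 / 11475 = 4.05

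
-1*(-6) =6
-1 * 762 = -762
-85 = -85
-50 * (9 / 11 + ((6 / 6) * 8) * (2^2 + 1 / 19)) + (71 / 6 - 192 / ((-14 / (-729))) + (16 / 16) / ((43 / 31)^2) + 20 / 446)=-11647.28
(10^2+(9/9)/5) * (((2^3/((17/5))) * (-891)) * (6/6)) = -3571128/17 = -210066.35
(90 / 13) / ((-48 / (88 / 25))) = -33 / 65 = -0.51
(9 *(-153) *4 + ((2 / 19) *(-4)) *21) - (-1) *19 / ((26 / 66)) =-1350747 / 247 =-5468.61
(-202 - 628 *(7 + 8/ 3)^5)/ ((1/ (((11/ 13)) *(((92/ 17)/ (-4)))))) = 60683868.99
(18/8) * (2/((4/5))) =45/8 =5.62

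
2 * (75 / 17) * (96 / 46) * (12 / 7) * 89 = 7689600 / 2737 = 2809.50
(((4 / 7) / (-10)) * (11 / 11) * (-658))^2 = 35344 / 25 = 1413.76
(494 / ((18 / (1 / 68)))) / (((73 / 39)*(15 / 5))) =3211 / 44676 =0.07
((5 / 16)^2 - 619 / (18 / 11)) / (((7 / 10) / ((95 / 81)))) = -413880325 / 653184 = -633.64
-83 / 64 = -1.30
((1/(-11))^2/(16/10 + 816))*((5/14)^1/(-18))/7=-25/872559072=-0.00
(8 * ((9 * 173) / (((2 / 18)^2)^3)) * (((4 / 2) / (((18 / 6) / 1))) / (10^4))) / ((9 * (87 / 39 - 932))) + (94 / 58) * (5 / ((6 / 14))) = -2470462954 / 73025625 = -33.83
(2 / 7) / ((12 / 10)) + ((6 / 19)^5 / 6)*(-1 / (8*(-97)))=1200911417 / 5043813663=0.24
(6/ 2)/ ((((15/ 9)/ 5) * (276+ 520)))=9/ 796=0.01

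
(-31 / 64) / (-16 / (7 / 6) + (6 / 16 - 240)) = 217 / 113496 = 0.00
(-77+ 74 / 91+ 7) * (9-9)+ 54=54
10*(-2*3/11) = -60/11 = -5.45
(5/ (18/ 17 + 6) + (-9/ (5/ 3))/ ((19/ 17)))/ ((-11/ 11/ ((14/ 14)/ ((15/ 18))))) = 9401/ 1900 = 4.95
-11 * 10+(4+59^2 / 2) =3269 / 2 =1634.50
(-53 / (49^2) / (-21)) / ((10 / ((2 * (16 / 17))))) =848 / 4285785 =0.00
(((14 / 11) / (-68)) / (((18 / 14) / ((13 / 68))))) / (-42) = 91 / 1373328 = 0.00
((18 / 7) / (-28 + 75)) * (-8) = -144 / 329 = -0.44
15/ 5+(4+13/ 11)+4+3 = 167/ 11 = 15.18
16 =16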